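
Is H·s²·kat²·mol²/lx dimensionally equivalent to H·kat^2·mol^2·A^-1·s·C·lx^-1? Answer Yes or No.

Left side:
  H = kg·m²·s⁻²·A⁻².
  lx = m⁻²·cd.
  So lx⁻¹ = m²·cd⁻¹.
  kat = s⁻¹·mol.
  So kat² = s⁻²·mol².
  Combining: H·lx⁻¹·s²·kat²·mol² = (kg·m²·s⁻²·A⁻²) · (m²·cd⁻¹) · s² · (s⁻²·mol²) · mol² = kg·m⁴·s⁻²·A⁻²·mol⁴·cd⁻¹.
Right side:
  H = Wb/A (inductance = flux per current),
      = kg·m²·s⁻²·A⁻².
  kat = mol/s = s⁻¹·mol (catalytic activity).
  So kat² = s⁻²·mol².
  C = A·s = s·A (charge = current × time).
  lx = lm/m² (illuminance = luminous flux per area),
      = m⁻²·cd.
  So lx⁻¹ = m²·cd⁻¹.
  Combining: H·kat²·mol²·A⁻¹·s·C·lx⁻¹ = (kg·m²·s⁻²·A⁻²) · (s⁻²·mol²) · mol² · A⁻¹ · s · (s·A) · (m²·cd⁻¹) = kg·m⁴·s⁻²·A⁻²·mol⁴·cd⁻¹.
Both reduce to kg·m⁴·s⁻²·A⁻²·mol⁴·cd⁻¹.

Yes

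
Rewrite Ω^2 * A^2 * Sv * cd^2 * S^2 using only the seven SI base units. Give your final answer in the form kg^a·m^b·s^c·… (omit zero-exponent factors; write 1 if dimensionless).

Ω = kg·m²·s⁻³·A⁻².
So Ω² = kg²·m⁴·s⁻⁶·A⁻⁴.
Sv = m²·s⁻².
S = kg⁻¹·m⁻²·s³·A².
So S² = kg⁻²·m⁻⁴·s⁶·A⁴.
Combining: Ω²·A²·Sv·cd²·S² = (kg²·m⁴·s⁻⁶·A⁻⁴) · A² · (m²·s⁻²) · cd² · (kg⁻²·m⁻⁴·s⁶·A⁴) = m²·s⁻²·A²·cd².

m²·s⁻²·A²·cd²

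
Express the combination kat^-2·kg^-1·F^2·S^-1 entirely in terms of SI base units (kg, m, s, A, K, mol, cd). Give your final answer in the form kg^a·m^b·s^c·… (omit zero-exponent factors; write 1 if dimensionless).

kat = s⁻¹·mol.
So kat⁻² = s²·mol⁻².
F = kg⁻¹·m⁻²·s⁴·A².
So F² = kg⁻²·m⁻⁴·s⁸·A⁴.
S = kg⁻¹·m⁻²·s³·A².
So S⁻¹ = kg·m²·s⁻³·A⁻².
Combining: kat⁻²·kg⁻¹·F²·S⁻¹ = (s²·mol⁻²) · kg⁻¹ · (kg⁻²·m⁻⁴·s⁸·A⁴) · (kg·m²·s⁻³·A⁻²) = kg⁻²·m⁻²·s⁷·A²·mol⁻².

kg⁻²·m⁻²·s⁷·A²·mol⁻²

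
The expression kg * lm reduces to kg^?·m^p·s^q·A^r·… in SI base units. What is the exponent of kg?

1

lm = cd·sr = cd (luminous flux; sr is dimensionless).
Combining: kg·lm = kg · cd = kg·cd.
The exponent of kg is 1.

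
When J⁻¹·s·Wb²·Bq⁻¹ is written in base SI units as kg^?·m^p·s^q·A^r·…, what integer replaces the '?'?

1

J = N·m (work = force × distance),
    = kg·m²·s⁻².
So J⁻¹ = kg⁻¹·m⁻²·s².
Wb = V·s (flux: a volt is a weber per second),
    = kg·m²·s⁻²·A⁻¹.
So Wb² = kg²·m⁴·s⁻⁴·A⁻².
Bq = 1/s = s⁻¹ (activity is decays per second).
So Bq⁻¹ = s.
Combining: J⁻¹·s·Wb²·Bq⁻¹ = (kg⁻¹·m⁻²·s²) · s · (kg²·m⁴·s⁻⁴·A⁻²) · s = kg·m²·A⁻².
The exponent of kg is 1.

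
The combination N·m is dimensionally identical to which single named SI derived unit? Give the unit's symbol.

N = kg·m/s² = kg·m·s⁻² (force = mass × acceleration).
Combining: N·m = (kg·m·s⁻²) · m = kg·m²·s⁻².
kg·m²·s⁻² is the base-SI form of the joule.

J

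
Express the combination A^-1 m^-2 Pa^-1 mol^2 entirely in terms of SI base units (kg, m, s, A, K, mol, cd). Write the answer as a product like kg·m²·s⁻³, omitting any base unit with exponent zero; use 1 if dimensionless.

Pa = N/m² (pressure = force per area),
    = kg·m⁻¹·s⁻².
So Pa⁻¹ = kg⁻¹·m·s².
Combining: A⁻¹·m⁻²·Pa⁻¹·mol² = A⁻¹ · m⁻² · (kg⁻¹·m·s²) · mol² = kg⁻¹·m⁻¹·s²·A⁻¹·mol².

kg⁻¹·m⁻¹·s²·A⁻¹·mol²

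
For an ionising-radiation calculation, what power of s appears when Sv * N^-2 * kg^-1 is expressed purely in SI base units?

2

Sv = J/kg (equivalent dose = energy per mass),
    = m²·s⁻².
N = kg·m/s² = kg·m·s⁻² (force = mass × acceleration).
So N⁻² = kg⁻²·m⁻²·s⁴.
Combining: Sv·N⁻²·kg⁻¹ = (m²·s⁻²) · (kg⁻²·m⁻²·s⁴) · kg⁻¹ = kg⁻³·s².
The exponent of s is 2.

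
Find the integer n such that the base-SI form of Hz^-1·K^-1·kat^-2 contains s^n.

Hz = 1/s = s⁻¹ (frequency is cycles per second).
So Hz⁻¹ = s.
kat = mol/s = s⁻¹·mol (catalytic activity).
So kat⁻² = s²·mol⁻².
Combining: Hz⁻¹·K⁻¹·kat⁻² = s · K⁻¹ · (s²·mol⁻²) = s³·K⁻¹·mol⁻².
The exponent of s is 3.

3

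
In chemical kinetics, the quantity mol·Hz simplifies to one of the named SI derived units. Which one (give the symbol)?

kat

Hz = s⁻¹.
Combining: mol·Hz = mol · s⁻¹ = s⁻¹·mol.
s⁻¹·mol is the base-SI form of the katal.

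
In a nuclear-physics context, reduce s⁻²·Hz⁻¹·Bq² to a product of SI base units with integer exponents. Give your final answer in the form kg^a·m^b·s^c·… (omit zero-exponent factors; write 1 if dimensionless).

Hz = 1/s = s⁻¹ (frequency is cycles per second).
So Hz⁻¹ = s.
Bq = 1/s = s⁻¹ (activity is decays per second).
So Bq² = s⁻².
Combining: s⁻²·Hz⁻¹·Bq² = s⁻² · s · s⁻² = s⁻³.

s⁻³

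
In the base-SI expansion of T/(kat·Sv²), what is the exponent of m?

-4

kat = s⁻¹·mol.
So kat⁻¹ = s·mol⁻¹.
T = kg·s⁻²·A⁻¹.
Sv = m²·s⁻².
So Sv⁻² = m⁻⁴·s⁴.
Combining: kat⁻¹·T·Sv⁻² = (s·mol⁻¹) · (kg·s⁻²·A⁻¹) · (m⁻⁴·s⁴) = kg·m⁻⁴·s³·A⁻¹·mol⁻¹.
The exponent of m is -4.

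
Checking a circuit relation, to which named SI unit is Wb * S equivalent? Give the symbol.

Wb = kg·m²·s⁻²·A⁻¹.
S = kg⁻¹·m⁻²·s³·A².
Combining: Wb·S = (kg·m²·s⁻²·A⁻¹) · (kg⁻¹·m⁻²·s³·A²) = s·A.
s·A is the base-SI form of the coulomb.

C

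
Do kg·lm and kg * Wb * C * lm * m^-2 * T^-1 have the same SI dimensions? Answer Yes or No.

Left side:
  lm = cd.
  Combining: kg·lm = kg · cd = kg·cd.
Right side:
  Wb = kg·m²·s⁻²·A⁻¹.
  C = s·A.
  lm = cd.
  T = kg·s⁻²·A⁻¹.
  So T⁻¹ = kg⁻¹·s²·A.
  Combining: kg·Wb·C·lm·m⁻²·T⁻¹ = kg · (kg·m²·s⁻²·A⁻¹) · (s·A) · cd · m⁻² · (kg⁻¹·s²·A) = kg·s·A·cd.
Left is kg·cd; right is kg·s·A·cd — different.

No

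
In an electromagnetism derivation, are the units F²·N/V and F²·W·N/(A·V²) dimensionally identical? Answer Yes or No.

Yes

Left side:
  F = C/V (capacitance = charge per voltage),
      = A·s/(kg·m²·s⁻³·A⁻¹) (substituting C and V),
      = kg⁻¹·m⁻²·s⁴·A².
  So F² = kg⁻²·m⁻⁴·s⁸·A⁴.
  V = W/A (potential = power per current),
      = kg·m²·s⁻³·A⁻¹.
  So V⁻¹ = kg⁻¹·m⁻²·s³·A.
  N = kg·m/s² = kg·m·s⁻² (force = mass × acceleration).
  Combining: F²·V⁻¹·N = (kg⁻²·m⁻⁴·s⁸·A⁴) · (kg⁻¹·m⁻²·s³·A) · (kg·m·s⁻²) = kg⁻²·m⁻⁵·s⁹·A⁵.
Right side:
  V = W/A (potential = power per current),
      = kg·m²·s⁻³·A⁻¹.
  So V⁻² = kg⁻²·m⁻⁴·s⁶·A².
  F = C/V (capacitance = charge per voltage),
      = A·s/(kg·m²·s⁻³·A⁻¹) (substituting C and V),
      = kg⁻¹·m⁻²·s⁴·A².
  So F² = kg⁻²·m⁻⁴·s⁸·A⁴.
  W = J/s (power = energy per time),
      = kg·m²·s⁻³.
  N = kg·m/s² = kg·m·s⁻² (force = mass × acceleration).
  Combining: A⁻¹·V⁻²·F²·W·N = A⁻¹ · (kg⁻²·m⁻⁴·s⁶·A²) · (kg⁻²·m⁻⁴·s⁸·A⁴) · (kg·m²·s⁻³) · (kg·m·s⁻²) = kg⁻²·m⁻⁵·s⁹·A⁵.
Both reduce to kg⁻²·m⁻⁵·s⁹·A⁵.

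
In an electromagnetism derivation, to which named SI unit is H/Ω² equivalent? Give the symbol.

F

Ω = V/A (resistance = voltage per current),
    = kg·m²·s⁻³·A⁻².
So Ω⁻² = kg⁻²·m⁻⁴·s⁶·A⁴.
H = Wb/A (inductance = flux per current),
    = kg·m²·s⁻²·A⁻².
Combining: Ω⁻²·H = (kg⁻²·m⁻⁴·s⁶·A⁴) · (kg·m²·s⁻²·A⁻²) = kg⁻¹·m⁻²·s⁴·A².
kg⁻¹·m⁻²·s⁴·A² is the base-SI form of the farad.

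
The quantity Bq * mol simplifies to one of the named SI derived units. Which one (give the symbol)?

Bq = s⁻¹.
Combining: Bq·mol = s⁻¹ · mol = s⁻¹·mol.
s⁻¹·mol is the base-SI form of the katal.

kat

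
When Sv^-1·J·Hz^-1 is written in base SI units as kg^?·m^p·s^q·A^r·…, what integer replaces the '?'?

Sv = m²·s⁻².
So Sv⁻¹ = m⁻²·s².
J = kg·m²·s⁻².
Hz = s⁻¹.
So Hz⁻¹ = s.
Combining: Sv⁻¹·J·Hz⁻¹ = (m⁻²·s²) · (kg·m²·s⁻²) · s = kg·s.
The exponent of kg is 1.

1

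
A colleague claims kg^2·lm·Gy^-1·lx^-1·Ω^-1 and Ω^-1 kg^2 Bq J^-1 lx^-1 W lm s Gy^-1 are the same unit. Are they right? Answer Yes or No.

No

Left side:
  lm = cd.
  Gy = m²·s⁻².
  So Gy⁻¹ = m⁻²·s².
  lx = m⁻²·cd.
  So lx⁻¹ = m²·cd⁻¹.
  Ω = kg·m²·s⁻³·A⁻².
  So Ω⁻¹ = kg⁻¹·m⁻²·s³·A².
  Combining: kg²·lm·Gy⁻¹·lx⁻¹·Ω⁻¹ = kg² · cd · (m⁻²·s²) · (m²·cd⁻¹) · (kg⁻¹·m⁻²·s³·A²) = kg·m⁻²·s⁵·A².
Right side:
  Ω = V/A (resistance = voltage per current),
      = kg·m²·s⁻³·A⁻².
  So Ω⁻¹ = kg⁻¹·m⁻²·s³·A².
  Bq = 1/s = s⁻¹ (activity is decays per second).
  J = N·m (work = force × distance),
      = kg·m²·s⁻².
  So J⁻¹ = kg⁻¹·m⁻²·s².
  lx = lm/m² (illuminance = luminous flux per area),
      = m⁻²·cd.
  So lx⁻¹ = m²·cd⁻¹.
  W = J/s (power = energy per time),
      = kg·m²·s⁻³.
  lm = cd·sr = cd (luminous flux; sr is dimensionless).
  Gy = J/kg (absorbed dose = energy per mass),
      = m²·s⁻².
  So Gy⁻¹ = m⁻²·s².
  Combining: Ω⁻¹·kg²·Bq·J⁻¹·lx⁻¹·W·lm·s·Gy⁻¹ = (kg⁻¹·m⁻²·s³·A²) · kg² · s⁻¹ · (kg⁻¹·m⁻²·s²) · (m²·cd⁻¹) · (kg·m²·s⁻³) · cd · s · (m⁻²·s²) = kg·m⁻²·s⁴·A².
Left is kg·m⁻²·s⁵·A²; right is kg·m⁻²·s⁴·A² — different.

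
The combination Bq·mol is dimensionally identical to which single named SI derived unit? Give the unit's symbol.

Bq = 1/s = s⁻¹ (activity is decays per second).
Combining: Bq·mol = s⁻¹ · mol = s⁻¹·mol.
s⁻¹·mol is the base-SI form of the katal.

kat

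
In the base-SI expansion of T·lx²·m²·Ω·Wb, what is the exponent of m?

T = Wb/m² (flux density = flux per area),
    = kg·s⁻²·A⁻¹.
lx = lm/m² (illuminance = luminous flux per area),
    = m⁻²·cd.
So lx² = m⁻⁴·cd².
Ω = V/A (resistance = voltage per current),
    = kg·m²·s⁻³·A⁻².
Wb = V·s (flux: a volt is a weber per second),
    = kg·m²·s⁻²·A⁻¹.
Combining: T·lx²·m²·Ω·Wb = (kg·s⁻²·A⁻¹) · (m⁻⁴·cd²) · m² · (kg·m²·s⁻³·A⁻²) · (kg·m²·s⁻²·A⁻¹) = kg³·m²·s⁻⁷·A⁻⁴·cd².
The exponent of m is 2.

2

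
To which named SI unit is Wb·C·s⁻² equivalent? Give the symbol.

Wb = kg·m²·s⁻²·A⁻¹.
C = s·A.
Combining: Wb·C·s⁻² = (kg·m²·s⁻²·A⁻¹) · (s·A) · s⁻² = kg·m²·s⁻³.
kg·m²·s⁻³ is the base-SI form of the watt.

W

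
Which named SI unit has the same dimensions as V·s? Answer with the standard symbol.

Wb

V = W/A (potential = power per current),
    = kg·m²·s⁻³·A⁻¹.
Combining: V·s = (kg·m²·s⁻³·A⁻¹) · s = kg·m²·s⁻²·A⁻¹.
kg·m²·s⁻²·A⁻¹ is the base-SI form of the weber.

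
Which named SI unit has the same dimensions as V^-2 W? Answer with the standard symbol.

S

V = kg·m²·s⁻³·A⁻¹.
So V⁻² = kg⁻²·m⁻⁴·s⁶·A².
W = kg·m²·s⁻³.
Combining: V⁻²·W = (kg⁻²·m⁻⁴·s⁶·A²) · (kg·m²·s⁻³) = kg⁻¹·m⁻²·s³·A².
kg⁻¹·m⁻²·s³·A² is the base-SI form of the siemens.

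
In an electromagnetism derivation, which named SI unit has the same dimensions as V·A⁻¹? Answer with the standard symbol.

Ω

V = W/A (potential = power per current),
    = kg·m²·s⁻³·A⁻¹.
Combining: V·A⁻¹ = (kg·m²·s⁻³·A⁻¹) · A⁻¹ = kg·m²·s⁻³·A⁻².
kg·m²·s⁻³·A⁻² is the base-SI form of the ohm.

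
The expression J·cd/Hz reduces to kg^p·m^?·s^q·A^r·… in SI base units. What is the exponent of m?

2

J = kg·m²·s⁻².
Hz = s⁻¹.
So Hz⁻¹ = s.
Combining: J·cd·Hz⁻¹ = (kg·m²·s⁻²) · cd · s = kg·m²·s⁻¹·cd.
The exponent of m is 2.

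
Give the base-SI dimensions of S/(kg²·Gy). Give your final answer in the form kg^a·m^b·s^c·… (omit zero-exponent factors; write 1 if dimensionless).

kg⁻³·m⁻⁴·s⁵·A²

S = 1/Ω (conductance is reciprocal resistance),
    = kg⁻¹·m⁻²·s³·A².
Gy = J/kg (absorbed dose = energy per mass),
    = m²·s⁻².
So Gy⁻¹ = m⁻²·s².
Combining: S·kg⁻²·Gy⁻¹ = (kg⁻¹·m⁻²·s³·A²) · kg⁻² · (m⁻²·s²) = kg⁻³·m⁻⁴·s⁵·A².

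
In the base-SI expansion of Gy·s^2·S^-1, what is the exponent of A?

-2

Gy = m²·s⁻².
S = kg⁻¹·m⁻²·s³·A².
So S⁻¹ = kg·m²·s⁻³·A⁻².
Combining: Gy·s²·S⁻¹ = (m²·s⁻²) · s² · (kg·m²·s⁻³·A⁻²) = kg·m⁴·s⁻³·A⁻².
The exponent of A is -2.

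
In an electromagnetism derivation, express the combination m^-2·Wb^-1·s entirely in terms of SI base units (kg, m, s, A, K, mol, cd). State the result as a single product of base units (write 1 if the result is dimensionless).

kg⁻¹·m⁻⁴·s³·A

Wb = kg·m²·s⁻²·A⁻¹.
So Wb⁻¹ = kg⁻¹·m⁻²·s²·A.
Combining: m⁻²·Wb⁻¹·s = m⁻² · (kg⁻¹·m⁻²·s²·A) · s = kg⁻¹·m⁻⁴·s³·A.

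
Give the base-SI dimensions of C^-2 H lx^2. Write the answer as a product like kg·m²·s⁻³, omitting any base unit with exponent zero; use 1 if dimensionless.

kg·m⁻²·s⁻⁴·A⁻⁴·cd²

C = A·s = s·A (charge = current × time).
So C⁻² = s⁻²·A⁻².
H = Wb/A (inductance = flux per current),
    = kg·m²·s⁻²·A⁻².
lx = lm/m² (illuminance = luminous flux per area),
    = m⁻²·cd.
So lx² = m⁻⁴·cd².
Combining: C⁻²·H·lx² = (s⁻²·A⁻²) · (kg·m²·s⁻²·A⁻²) · (m⁻⁴·cd²) = kg·m⁻²·s⁻⁴·A⁻⁴·cd².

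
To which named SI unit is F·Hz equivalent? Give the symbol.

S

F = kg⁻¹·m⁻²·s⁴·A².
Hz = s⁻¹.
Combining: F·Hz = (kg⁻¹·m⁻²·s⁴·A²) · s⁻¹ = kg⁻¹·m⁻²·s³·A².
kg⁻¹·m⁻²·s³·A² is the base-SI form of the siemens.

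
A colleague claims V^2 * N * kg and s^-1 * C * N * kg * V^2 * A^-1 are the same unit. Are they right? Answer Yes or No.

Yes

Left side:
  V = W/A (potential = power per current),
      = kg·m²·s⁻³·A⁻¹.
  So V² = kg²·m⁴·s⁻⁶·A⁻².
  N = kg·m/s² = kg·m·s⁻² (force = mass × acceleration).
  Combining: V²·N·kg = (kg²·m⁴·s⁻⁶·A⁻²) · (kg·m·s⁻²) · kg = kg⁴·m⁵·s⁻⁸·A⁻².
Right side:
  C = A·s = s·A (charge = current × time).
  N = kg·m/s² = kg·m·s⁻² (force = mass × acceleration).
  V = W/A (potential = power per current),
      = kg·m²·s⁻³·A⁻¹.
  So V² = kg²·m⁴·s⁻⁶·A⁻².
  Combining: s⁻¹·C·N·kg·V²·A⁻¹ = s⁻¹ · (s·A) · (kg·m·s⁻²) · kg · (kg²·m⁴·s⁻⁶·A⁻²) · A⁻¹ = kg⁴·m⁵·s⁻⁸·A⁻².
Both reduce to kg⁴·m⁵·s⁻⁸·A⁻².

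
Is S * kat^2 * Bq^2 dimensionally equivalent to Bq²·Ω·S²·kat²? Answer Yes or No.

Yes

Left side:
  S = kg⁻¹·m⁻²·s³·A².
  kat = s⁻¹·mol.
  So kat² = s⁻²·mol².
  Bq = s⁻¹.
  So Bq² = s⁻².
  Combining: S·kat²·Bq² = (kg⁻¹·m⁻²·s³·A²) · (s⁻²·mol²) · s⁻² = kg⁻¹·m⁻²·s⁻¹·A²·mol².
Right side:
  Bq = 1/s = s⁻¹ (activity is decays per second).
  So Bq² = s⁻².
  Ω = V/A (resistance = voltage per current),
      = kg·m²·s⁻³·A⁻².
  S = 1/Ω (conductance is reciprocal resistance),
      = kg⁻¹·m⁻²·s³·A².
  So S² = kg⁻²·m⁻⁴·s⁶·A⁴.
  kat = mol/s = s⁻¹·mol (catalytic activity).
  So kat² = s⁻²·mol².
  Combining: Bq²·Ω·S²·kat² = s⁻² · (kg·m²·s⁻³·A⁻²) · (kg⁻²·m⁻⁴·s⁶·A⁴) · (s⁻²·mol²) = kg⁻¹·m⁻²·s⁻¹·A²·mol².
Both reduce to kg⁻¹·m⁻²·s⁻¹·A²·mol².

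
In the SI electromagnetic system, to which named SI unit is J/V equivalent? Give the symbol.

C

V = kg·m²·s⁻³·A⁻¹.
So V⁻¹ = kg⁻¹·m⁻²·s³·A.
J = kg·m²·s⁻².
Combining: V⁻¹·J = (kg⁻¹·m⁻²·s³·A) · (kg·m²·s⁻²) = s·A.
s·A is the base-SI form of the coulomb.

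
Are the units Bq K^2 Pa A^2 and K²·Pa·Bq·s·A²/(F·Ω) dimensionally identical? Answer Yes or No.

Left side:
  Bq = 1/s = s⁻¹ (activity is decays per second).
  Pa = N/m² (pressure = force per area),
      = kg·m⁻¹·s⁻².
  Combining: Bq·K²·Pa·A² = s⁻¹ · K² · (kg·m⁻¹·s⁻²) · A² = kg·m⁻¹·s⁻³·A²·K².
Right side:
  Pa = kg·m⁻¹·s⁻².
  F = kg⁻¹·m⁻²·s⁴·A².
  So F⁻¹ = kg·m²·s⁻⁴·A⁻².
  Ω = kg·m²·s⁻³·A⁻².
  So Ω⁻¹ = kg⁻¹·m⁻²·s³·A².
  Bq = s⁻¹.
  Combining: K²·Pa·F⁻¹·Ω⁻¹·Bq·s·A² = K² · (kg·m⁻¹·s⁻²) · (kg·m²·s⁻⁴·A⁻²) · (kg⁻¹·m⁻²·s³·A²) · s⁻¹ · s · A² = kg·m⁻¹·s⁻³·A²·K².
Both reduce to kg·m⁻¹·s⁻³·A²·K².

Yes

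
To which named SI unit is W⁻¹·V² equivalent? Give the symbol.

W = J/s (power = energy per time),
    = kg·m²·s⁻³.
So W⁻¹ = kg⁻¹·m⁻²·s³.
V = W/A (potential = power per current),
    = kg·m²·s⁻³·A⁻¹.
So V² = kg²·m⁴·s⁻⁶·A⁻².
Combining: W⁻¹·V² = (kg⁻¹·m⁻²·s³) · (kg²·m⁴·s⁻⁶·A⁻²) = kg·m²·s⁻³·A⁻².
kg·m²·s⁻³·A⁻² is the base-SI form of the ohm.

Ω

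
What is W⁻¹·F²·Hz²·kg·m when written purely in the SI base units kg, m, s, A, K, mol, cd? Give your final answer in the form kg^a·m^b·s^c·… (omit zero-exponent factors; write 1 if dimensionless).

kg⁻²·m⁻⁵·s⁹·A⁴

W = J/s (power = energy per time),
    = kg·m²·s⁻³.
So W⁻¹ = kg⁻¹·m⁻²·s³.
F = C/V (capacitance = charge per voltage),
    = A·s/(kg·m²·s⁻³·A⁻¹) (substituting C and V),
    = kg⁻¹·m⁻²·s⁴·A².
So F² = kg⁻²·m⁻⁴·s⁸·A⁴.
Hz = 1/s = s⁻¹ (frequency is cycles per second).
So Hz² = s⁻².
Combining: W⁻¹·F²·Hz²·kg·m = (kg⁻¹·m⁻²·s³) · (kg⁻²·m⁻⁴·s⁸·A⁴) · s⁻² · kg · m = kg⁻²·m⁻⁵·s⁹·A⁴.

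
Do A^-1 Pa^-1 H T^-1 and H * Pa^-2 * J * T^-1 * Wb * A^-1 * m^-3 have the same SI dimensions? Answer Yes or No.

Left side:
  Pa = N/m² (pressure = force per area),
      = kg·m⁻¹·s⁻².
  So Pa⁻¹ = kg⁻¹·m·s².
  H = Wb/A (inductance = flux per current),
      = kg·m²·s⁻²·A⁻².
  T = Wb/m² (flux density = flux per area),
      = kg·s⁻²·A⁻¹.
  So T⁻¹ = kg⁻¹·s²·A.
  Combining: A⁻¹·Pa⁻¹·H·T⁻¹ = A⁻¹ · (kg⁻¹·m·s²) · (kg·m²·s⁻²·A⁻²) · (kg⁻¹·s²·A) = kg⁻¹·m³·s²·A⁻².
Right side:
  H = kg·m²·s⁻²·A⁻².
  Pa = kg·m⁻¹·s⁻².
  So Pa⁻² = kg⁻²·m²·s⁴.
  J = kg·m²·s⁻².
  T = kg·s⁻²·A⁻¹.
  So T⁻¹ = kg⁻¹·s²·A.
  Wb = kg·m²·s⁻²·A⁻¹.
  Combining: H·Pa⁻²·J·T⁻¹·Wb·A⁻¹·m⁻³ = (kg·m²·s⁻²·A⁻²) · (kg⁻²·m²·s⁴) · (kg·m²·s⁻²) · (kg⁻¹·s²·A) · (kg·m²·s⁻²·A⁻¹) · A⁻¹ · m⁻³ = m⁵·A⁻³.
Left is kg⁻¹·m³·s²·A⁻²; right is m⁵·A⁻³ — different.

No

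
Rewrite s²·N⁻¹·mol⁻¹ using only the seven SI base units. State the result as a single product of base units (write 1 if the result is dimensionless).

N = kg·m/s² = kg·m·s⁻² (force = mass × acceleration).
So N⁻¹ = kg⁻¹·m⁻¹·s².
Combining: s²·N⁻¹·mol⁻¹ = s² · (kg⁻¹·m⁻¹·s²) · mol⁻¹ = kg⁻¹·m⁻¹·s⁴·mol⁻¹.

kg⁻¹·m⁻¹·s⁴·mol⁻¹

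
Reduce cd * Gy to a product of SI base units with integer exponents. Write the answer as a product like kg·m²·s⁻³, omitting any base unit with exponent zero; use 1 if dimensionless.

Gy = J/kg (absorbed dose = energy per mass),
    = m²·s⁻².
Combining: cd·Gy = cd · (m²·s⁻²) = m²·s⁻²·cd.

m²·s⁻²·cd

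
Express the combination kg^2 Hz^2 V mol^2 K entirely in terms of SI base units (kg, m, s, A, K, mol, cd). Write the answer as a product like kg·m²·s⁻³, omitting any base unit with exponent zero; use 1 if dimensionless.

kg³·m²·s⁻⁵·A⁻¹·K·mol²

Hz = s⁻¹.
So Hz² = s⁻².
V = kg·m²·s⁻³·A⁻¹.
Combining: kg²·Hz²·V·mol²·K = kg² · s⁻² · (kg·m²·s⁻³·A⁻¹) · mol² · K = kg³·m²·s⁻⁵·A⁻¹·K·mol².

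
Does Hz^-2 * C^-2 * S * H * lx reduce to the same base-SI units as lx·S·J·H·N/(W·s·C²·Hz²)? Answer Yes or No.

Left side:
  Hz = 1/s = s⁻¹ (frequency is cycles per second).
  So Hz⁻² = s².
  C = A·s = s·A (charge = current × time).
  So C⁻² = s⁻²·A⁻².
  S = 1/Ω (conductance is reciprocal resistance),
      = kg⁻¹·m⁻²·s³·A².
  H = Wb/A (inductance = flux per current),
      = kg·m²·s⁻²·A⁻².
  lx = lm/m² (illuminance = luminous flux per area),
      = m⁻²·cd.
  Combining: Hz⁻²·C⁻²·S·H·lx = s² · (s⁻²·A⁻²) · (kg⁻¹·m⁻²·s³·A²) · (kg·m²·s⁻²·A⁻²) · (m⁻²·cd) = m⁻²·s·A⁻²·cd.
Right side:
  lx = lm/m² (illuminance = luminous flux per area),
      = m⁻²·cd.
  S = 1/Ω (conductance is reciprocal resistance),
      = kg⁻¹·m⁻²·s³·A².
  J = N·m (work = force × distance),
      = kg·m²·s⁻².
  W = J/s (power = energy per time),
      = kg·m²·s⁻³.
  So W⁻¹ = kg⁻¹·m⁻²·s³.
  H = Wb/A (inductance = flux per current),
      = kg·m²·s⁻²·A⁻².
  N = kg·m/s² = kg·m·s⁻² (force = mass × acceleration).
  C = A·s = s·A (charge = current × time).
  So C⁻² = s⁻²·A⁻².
  Hz = 1/s = s⁻¹ (frequency is cycles per second).
  So Hz⁻² = s².
  Combining: lx·S·J·W⁻¹·H·N·s⁻¹·C⁻²·Hz⁻² = (m⁻²·cd) · (kg⁻¹·m⁻²·s³·A²) · (kg·m²·s⁻²) · (kg⁻¹·m⁻²·s³) · (kg·m²·s⁻²·A⁻²) · (kg·m·s⁻²) · s⁻¹ · (s⁻²·A⁻²) · s² = kg·m⁻¹·s⁻¹·A⁻²·cd.
Left is m⁻²·s·A⁻²·cd; right is kg·m⁻¹·s⁻¹·A⁻²·cd — different.

No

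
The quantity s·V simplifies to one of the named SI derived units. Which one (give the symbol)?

V = kg·m²·s⁻³·A⁻¹.
Combining: s·V = s · (kg·m²·s⁻³·A⁻¹) = kg·m²·s⁻²·A⁻¹.
kg·m²·s⁻²·A⁻¹ is the base-SI form of the weber.

Wb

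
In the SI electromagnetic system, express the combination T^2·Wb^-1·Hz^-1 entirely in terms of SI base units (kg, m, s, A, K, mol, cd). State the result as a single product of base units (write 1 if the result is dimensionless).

kg·m⁻²·s⁻¹·A⁻¹

T = Wb/m² (flux density = flux per area),
    = kg·s⁻²·A⁻¹.
So T² = kg²·s⁻⁴·A⁻².
Wb = V·s (flux: a volt is a weber per second),
    = kg·m²·s⁻²·A⁻¹.
So Wb⁻¹ = kg⁻¹·m⁻²·s²·A.
Hz = 1/s = s⁻¹ (frequency is cycles per second).
So Hz⁻¹ = s.
Combining: T²·Wb⁻¹·Hz⁻¹ = (kg²·s⁻⁴·A⁻²) · (kg⁻¹·m⁻²·s²·A) · s = kg·m⁻²·s⁻¹·A⁻¹.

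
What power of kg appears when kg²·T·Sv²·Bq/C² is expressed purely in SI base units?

T = kg·s⁻²·A⁻¹.
C = s·A.
So C⁻² = s⁻²·A⁻².
Sv = m²·s⁻².
So Sv² = m⁴·s⁻⁴.
Bq = s⁻¹.
Combining: kg²·T·C⁻²·Sv²·Bq = kg² · (kg·s⁻²·A⁻¹) · (s⁻²·A⁻²) · (m⁴·s⁻⁴) · s⁻¹ = kg³·m⁴·s⁻⁹·A⁻³.
The exponent of kg is 3.

3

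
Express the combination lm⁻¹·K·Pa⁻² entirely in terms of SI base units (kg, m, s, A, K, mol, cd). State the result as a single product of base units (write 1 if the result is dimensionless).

kg⁻²·m²·s⁴·K·cd⁻¹

lm = cd.
So lm⁻¹ = cd⁻¹.
Pa = kg·m⁻¹·s⁻².
So Pa⁻² = kg⁻²·m²·s⁴.
Combining: lm⁻¹·K·Pa⁻² = cd⁻¹ · K · (kg⁻²·m²·s⁴) = kg⁻²·m²·s⁴·K·cd⁻¹.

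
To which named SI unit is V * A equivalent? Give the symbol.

V = W/A (potential = power per current),
    = kg·m²·s⁻³·A⁻¹.
Combining: V·A = (kg·m²·s⁻³·A⁻¹) · A = kg·m²·s⁻³.
kg·m²·s⁻³ is the base-SI form of the watt.

W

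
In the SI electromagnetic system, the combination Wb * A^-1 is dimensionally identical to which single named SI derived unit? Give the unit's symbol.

H

Wb = V·s (flux: a volt is a weber per second),
    = kg·m²·s⁻²·A⁻¹.
Combining: Wb·A⁻¹ = (kg·m²·s⁻²·A⁻¹) · A⁻¹ = kg·m²·s⁻²·A⁻².
kg·m²·s⁻²·A⁻² is the base-SI form of the henry.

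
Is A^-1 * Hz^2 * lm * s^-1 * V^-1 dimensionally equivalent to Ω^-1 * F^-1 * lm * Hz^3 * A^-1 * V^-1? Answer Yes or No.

Left side:
  Hz = 1/s = s⁻¹ (frequency is cycles per second).
  So Hz² = s⁻².
  lm = cd·sr = cd (luminous flux; sr is dimensionless).
  V = W/A (potential = power per current),
      = kg·m²·s⁻³·A⁻¹.
  So V⁻¹ = kg⁻¹·m⁻²·s³·A.
  Combining: A⁻¹·Hz²·lm·s⁻¹·V⁻¹ = A⁻¹ · s⁻² · cd · s⁻¹ · (kg⁻¹·m⁻²·s³·A) = kg⁻¹·m⁻²·cd.
Right side:
  Ω = V/A (resistance = voltage per current),
      = kg·m²·s⁻³·A⁻².
  So Ω⁻¹ = kg⁻¹·m⁻²·s³·A².
  F = C/V (capacitance = charge per voltage),
      = A·s/(kg·m²·s⁻³·A⁻¹) (substituting C and V),
      = kg⁻¹·m⁻²·s⁴·A².
  So F⁻¹ = kg·m²·s⁻⁴·A⁻².
  lm = cd·sr = cd (luminous flux; sr is dimensionless).
  Hz = 1/s = s⁻¹ (frequency is cycles per second).
  So Hz³ = s⁻³.
  V = W/A (potential = power per current),
      = kg·m²·s⁻³·A⁻¹.
  So V⁻¹ = kg⁻¹·m⁻²·s³·A.
  Combining: Ω⁻¹·F⁻¹·lm·Hz³·A⁻¹·V⁻¹ = (kg⁻¹·m⁻²·s³·A²) · (kg·m²·s⁻⁴·A⁻²) · cd · s⁻³ · A⁻¹ · (kg⁻¹·m⁻²·s³·A) = kg⁻¹·m⁻²·s⁻¹·cd.
Left is kg⁻¹·m⁻²·cd; right is kg⁻¹·m⁻²·s⁻¹·cd — different.

No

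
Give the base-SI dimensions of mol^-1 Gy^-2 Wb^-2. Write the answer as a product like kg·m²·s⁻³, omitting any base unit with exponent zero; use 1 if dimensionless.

kg⁻²·m⁻⁸·s⁸·A²·mol⁻¹

Gy = m²·s⁻².
So Gy⁻² = m⁻⁴·s⁴.
Wb = kg·m²·s⁻²·A⁻¹.
So Wb⁻² = kg⁻²·m⁻⁴·s⁴·A².
Combining: mol⁻¹·Gy⁻²·Wb⁻² = mol⁻¹ · (m⁻⁴·s⁴) · (kg⁻²·m⁻⁴·s⁴·A²) = kg⁻²·m⁻⁸·s⁸·A²·mol⁻¹.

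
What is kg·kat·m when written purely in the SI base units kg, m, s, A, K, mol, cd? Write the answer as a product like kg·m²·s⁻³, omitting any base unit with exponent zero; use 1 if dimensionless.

kg·m·s⁻¹·mol

kat = mol/s = s⁻¹·mol (catalytic activity).
Combining: kg·kat·m = kg · (s⁻¹·mol) · m = kg·m·s⁻¹·mol.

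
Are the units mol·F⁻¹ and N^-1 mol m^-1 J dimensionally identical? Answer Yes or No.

Left side:
  F = C/V (capacitance = charge per voltage),
      = A·s/(kg·m²·s⁻³·A⁻¹) (substituting C and V),
      = kg⁻¹·m⁻²·s⁴·A².
  So F⁻¹ = kg·m²·s⁻⁴·A⁻².
  Combining: mol·F⁻¹ = mol · (kg·m²·s⁻⁴·A⁻²) = kg·m²·s⁻⁴·A⁻²·mol.
Right side:
  N = kg·m·s⁻².
  So N⁻¹ = kg⁻¹·m⁻¹·s².
  J = kg·m²·s⁻².
  Combining: N⁻¹·mol·m⁻¹·J = (kg⁻¹·m⁻¹·s²) · mol · m⁻¹ · (kg·m²·s⁻²) = mol.
Left is kg·m²·s⁻⁴·A⁻²·mol; right is mol — different.

No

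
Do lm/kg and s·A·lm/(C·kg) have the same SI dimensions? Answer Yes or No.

Yes

Left side:
  lm = cd.
  Combining: lm·kg⁻¹ = cd · kg⁻¹ = kg⁻¹·cd.
Right side:
  C = A·s = s·A (charge = current × time).
  So C⁻¹ = s⁻¹·A⁻¹.
  lm = cd·sr = cd (luminous flux; sr is dimensionless).
  Combining: s·C⁻¹·A·lm·kg⁻¹ = s · (s⁻¹·A⁻¹) · A · cd · kg⁻¹ = kg⁻¹·cd.
Both reduce to kg⁻¹·cd.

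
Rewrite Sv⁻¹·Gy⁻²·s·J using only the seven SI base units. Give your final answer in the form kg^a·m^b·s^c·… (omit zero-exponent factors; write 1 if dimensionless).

Sv = J/kg (equivalent dose = energy per mass),
    = m²·s⁻².
So Sv⁻¹ = m⁻²·s².
Gy = J/kg (absorbed dose = energy per mass),
    = m²·s⁻².
So Gy⁻² = m⁻⁴·s⁴.
J = N·m (work = force × distance),
    = kg·m²·s⁻².
Combining: Sv⁻¹·Gy⁻²·s·J = (m⁻²·s²) · (m⁻⁴·s⁴) · s · (kg·m²·s⁻²) = kg·m⁻⁴·s⁵.

kg·m⁻⁴·s⁵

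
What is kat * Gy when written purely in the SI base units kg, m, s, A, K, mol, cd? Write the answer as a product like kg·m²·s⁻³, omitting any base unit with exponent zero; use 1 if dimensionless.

kat = s⁻¹·mol.
Gy = m²·s⁻².
Combining: kat·Gy = (s⁻¹·mol) · (m²·s⁻²) = m²·s⁻³·mol.

m²·s⁻³·mol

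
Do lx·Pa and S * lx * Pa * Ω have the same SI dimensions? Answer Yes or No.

Yes

Left side:
  lx = lm/m² (illuminance = luminous flux per area),
      = m⁻²·cd.
  Pa = N/m² (pressure = force per area),
      = kg·m⁻¹·s⁻².
  Combining: lx·Pa = (m⁻²·cd) · (kg·m⁻¹·s⁻²) = kg·m⁻³·s⁻²·cd.
Right side:
  S = 1/Ω (conductance is reciprocal resistance),
      = kg⁻¹·m⁻²·s³·A².
  lx = lm/m² (illuminance = luminous flux per area),
      = m⁻²·cd.
  Pa = N/m² (pressure = force per area),
      = kg·m⁻¹·s⁻².
  Ω = V/A (resistance = voltage per current),
      = kg·m²·s⁻³·A⁻².
  Combining: S·lx·Pa·Ω = (kg⁻¹·m⁻²·s³·A²) · (m⁻²·cd) · (kg·m⁻¹·s⁻²) · (kg·m²·s⁻³·A⁻²) = kg·m⁻³·s⁻²·cd.
Both reduce to kg·m⁻³·s⁻²·cd.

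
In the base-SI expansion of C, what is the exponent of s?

C = A·s = s·A (charge = current × time).
The exponent of s is 1.

1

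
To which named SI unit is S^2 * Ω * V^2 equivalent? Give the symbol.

W

S = 1/Ω (conductance is reciprocal resistance),
    = kg⁻¹·m⁻²·s³·A².
So S² = kg⁻²·m⁻⁴·s⁶·A⁴.
Ω = V/A (resistance = voltage per current),
    = kg·m²·s⁻³·A⁻².
V = W/A (potential = power per current),
    = kg·m²·s⁻³·A⁻¹.
So V² = kg²·m⁴·s⁻⁶·A⁻².
Combining: S²·Ω·V² = (kg⁻²·m⁻⁴·s⁶·A⁴) · (kg·m²·s⁻³·A⁻²) · (kg²·m⁴·s⁻⁶·A⁻²) = kg·m²·s⁻³.
kg·m²·s⁻³ is the base-SI form of the watt.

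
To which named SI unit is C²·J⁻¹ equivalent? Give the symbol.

F

C = s·A.
So C² = s²·A².
J = kg·m²·s⁻².
So J⁻¹ = kg⁻¹·m⁻²·s².
Combining: C²·J⁻¹ = (s²·A²) · (kg⁻¹·m⁻²·s²) = kg⁻¹·m⁻²·s⁴·A².
kg⁻¹·m⁻²·s⁴·A² is the base-SI form of the farad.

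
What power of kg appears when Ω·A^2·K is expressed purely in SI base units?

1

Ω = kg·m²·s⁻³·A⁻².
Combining: Ω·A²·K = (kg·m²·s⁻³·A⁻²) · A² · K = kg·m²·s⁻³·K.
The exponent of kg is 1.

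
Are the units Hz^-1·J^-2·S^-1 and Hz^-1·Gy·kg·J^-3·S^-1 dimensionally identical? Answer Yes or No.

Left side:
  Hz = s⁻¹.
  So Hz⁻¹ = s.
  J = kg·m²·s⁻².
  So J⁻² = kg⁻²·m⁻⁴·s⁴.
  S = kg⁻¹·m⁻²·s³·A².
  So S⁻¹ = kg·m²·s⁻³·A⁻².
  Combining: Hz⁻¹·J⁻²·S⁻¹ = s · (kg⁻²·m⁻⁴·s⁴) · (kg·m²·s⁻³·A⁻²) = kg⁻¹·m⁻²·s²·A⁻².
Right side:
  Hz = 1/s = s⁻¹ (frequency is cycles per second).
  So Hz⁻¹ = s.
  Gy = J/kg (absorbed dose = energy per mass),
      = m²·s⁻².
  J = N·m (work = force × distance),
      = kg·m²·s⁻².
  So J⁻³ = kg⁻³·m⁻⁶·s⁶.
  S = 1/Ω (conductance is reciprocal resistance),
      = kg⁻¹·m⁻²·s³·A².
  So S⁻¹ = kg·m²·s⁻³·A⁻².
  Combining: Hz⁻¹·Gy·kg·J⁻³·S⁻¹ = s · (m²·s⁻²) · kg · (kg⁻³·m⁻⁶·s⁶) · (kg·m²·s⁻³·A⁻²) = kg⁻¹·m⁻²·s²·A⁻².
Both reduce to kg⁻¹·m⁻²·s²·A⁻².

Yes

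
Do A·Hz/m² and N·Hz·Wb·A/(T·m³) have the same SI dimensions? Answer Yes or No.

Left side:
  Hz = 1/s = s⁻¹ (frequency is cycles per second).
  Combining: A·m⁻²·Hz = A · m⁻² · s⁻¹ = m⁻²·s⁻¹·A.
Right side:
  T = Wb/m² (flux density = flux per area),
      = kg·s⁻²·A⁻¹.
  So T⁻¹ = kg⁻¹·s²·A.
  N = kg·m/s² = kg·m·s⁻² (force = mass × acceleration).
  Hz = 1/s = s⁻¹ (frequency is cycles per second).
  Wb = V·s (flux: a volt is a weber per second),
      = kg·m²·s⁻²·A⁻¹.
  Combining: T⁻¹·N·Hz·Wb·A·m⁻³ = (kg⁻¹·s²·A) · (kg·m·s⁻²) · s⁻¹ · (kg·m²·s⁻²·A⁻¹) · A · m⁻³ = kg·s⁻³·A.
Left is m⁻²·s⁻¹·A; right is kg·s⁻³·A — different.

No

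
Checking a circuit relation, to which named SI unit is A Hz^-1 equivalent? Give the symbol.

C

Hz = 1/s = s⁻¹ (frequency is cycles per second).
So Hz⁻¹ = s.
Combining: A·Hz⁻¹ = A · s = s·A.
s·A is the base-SI form of the coulomb.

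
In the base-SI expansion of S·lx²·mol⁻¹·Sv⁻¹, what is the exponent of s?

5

S = kg⁻¹·m⁻²·s³·A².
lx = m⁻²·cd.
So lx² = m⁻⁴·cd².
Sv = m²·s⁻².
So Sv⁻¹ = m⁻²·s².
Combining: S·lx²·mol⁻¹·Sv⁻¹ = (kg⁻¹·m⁻²·s³·A²) · (m⁻⁴·cd²) · mol⁻¹ · (m⁻²·s²) = kg⁻¹·m⁻⁸·s⁵·A²·mol⁻¹·cd².
The exponent of s is 5.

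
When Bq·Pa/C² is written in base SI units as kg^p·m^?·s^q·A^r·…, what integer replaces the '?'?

Bq = 1/s = s⁻¹ (activity is decays per second).
C = A·s = s·A (charge = current × time).
So C⁻² = s⁻²·A⁻².
Pa = N/m² (pressure = force per area),
    = kg·m⁻¹·s⁻².
Combining: Bq·C⁻²·Pa = s⁻¹ · (s⁻²·A⁻²) · (kg·m⁻¹·s⁻²) = kg·m⁻¹·s⁻⁵·A⁻².
The exponent of m is -1.

-1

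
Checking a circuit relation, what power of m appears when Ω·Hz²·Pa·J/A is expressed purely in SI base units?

3

Ω = V/A (resistance = voltage per current),
    = kg·m²·s⁻³·A⁻².
Hz = 1/s = s⁻¹ (frequency is cycles per second).
So Hz² = s⁻².
Pa = N/m² (pressure = force per area),
    = kg·m⁻¹·s⁻².
J = N·m (work = force × distance),
    = kg·m²·s⁻².
Combining: Ω·Hz²·A⁻¹·Pa·J = (kg·m²·s⁻³·A⁻²) · s⁻² · A⁻¹ · (kg·m⁻¹·s⁻²) · (kg·m²·s⁻²) = kg³·m³·s⁻⁹·A⁻³.
The exponent of m is 3.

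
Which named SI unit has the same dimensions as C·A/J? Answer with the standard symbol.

S

J = N·m (work = force × distance),
    = kg·m²·s⁻².
So J⁻¹ = kg⁻¹·m⁻²·s².
C = A·s = s·A (charge = current × time).
Combining: J⁻¹·C·A = (kg⁻¹·m⁻²·s²) · (s·A) · A = kg⁻¹·m⁻²·s³·A².
kg⁻¹·m⁻²·s³·A² is the base-SI form of the siemens.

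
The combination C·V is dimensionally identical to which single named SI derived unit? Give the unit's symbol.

J

C = s·A.
V = kg·m²·s⁻³·A⁻¹.
Combining: C·V = (s·A) · (kg·m²·s⁻³·A⁻¹) = kg·m²·s⁻².
kg·m²·s⁻² is the base-SI form of the joule.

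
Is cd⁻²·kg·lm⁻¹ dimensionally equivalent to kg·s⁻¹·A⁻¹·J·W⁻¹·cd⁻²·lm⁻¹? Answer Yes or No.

Left side:
  lm = cd·sr = cd (luminous flux; sr is dimensionless).
  So lm⁻¹ = cd⁻¹.
  Combining: cd⁻²·kg·lm⁻¹ = cd⁻² · kg · cd⁻¹ = kg·cd⁻³.
Right side:
  J = N·m (work = force × distance),
      = kg·m²·s⁻².
  W = J/s (power = energy per time),
      = kg·m²·s⁻³.
  So W⁻¹ = kg⁻¹·m⁻²·s³.
  lm = cd·sr = cd (luminous flux; sr is dimensionless).
  So lm⁻¹ = cd⁻¹.
  Combining: kg·s⁻¹·A⁻¹·J·W⁻¹·cd⁻²·lm⁻¹ = kg · s⁻¹ · A⁻¹ · (kg·m²·s⁻²) · (kg⁻¹·m⁻²·s³) · cd⁻² · cd⁻¹ = kg·A⁻¹·cd⁻³.
Left is kg·cd⁻³; right is kg·A⁻¹·cd⁻³ — different.

No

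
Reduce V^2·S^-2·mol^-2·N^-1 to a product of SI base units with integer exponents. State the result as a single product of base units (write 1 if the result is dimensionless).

V = kg·m²·s⁻³·A⁻¹.
So V² = kg²·m⁴·s⁻⁶·A⁻².
S = kg⁻¹·m⁻²·s³·A².
So S⁻² = kg²·m⁴·s⁻⁶·A⁻⁴.
N = kg·m·s⁻².
So N⁻¹ = kg⁻¹·m⁻¹·s².
Combining: V²·S⁻²·mol⁻²·N⁻¹ = (kg²·m⁴·s⁻⁶·A⁻²) · (kg²·m⁴·s⁻⁶·A⁻⁴) · mol⁻² · (kg⁻¹·m⁻¹·s²) = kg³·m⁷·s⁻¹⁰·A⁻⁶·mol⁻².

kg³·m⁷·s⁻¹⁰·A⁻⁶·mol⁻²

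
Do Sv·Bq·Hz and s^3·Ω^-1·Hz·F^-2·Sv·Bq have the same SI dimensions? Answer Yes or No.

Left side:
  Sv = m²·s⁻².
  Bq = s⁻¹.
  Hz = s⁻¹.
  Combining: Sv·Bq·Hz = (m²·s⁻²) · s⁻¹ · s⁻¹ = m²·s⁻⁴.
Right side:
  Ω = kg·m²·s⁻³·A⁻².
  So Ω⁻¹ = kg⁻¹·m⁻²·s³·A².
  Hz = s⁻¹.
  F = kg⁻¹·m⁻²·s⁴·A².
  So F⁻² = kg²·m⁴·s⁻⁸·A⁻⁴.
  Sv = m²·s⁻².
  Bq = s⁻¹.
  Combining: s³·Ω⁻¹·Hz·F⁻²·Sv·Bq = s³ · (kg⁻¹·m⁻²·s³·A²) · s⁻¹ · (kg²·m⁴·s⁻⁸·A⁻⁴) · (m²·s⁻²) · s⁻¹ = kg·m⁴·s⁻⁶·A⁻².
Left is m²·s⁻⁴; right is kg·m⁴·s⁻⁶·A⁻² — different.

No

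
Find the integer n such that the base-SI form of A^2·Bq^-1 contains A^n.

Bq = s⁻¹.
So Bq⁻¹ = s.
Combining: A²·Bq⁻¹ = A² · s = s·A².
The exponent of A is 2.

2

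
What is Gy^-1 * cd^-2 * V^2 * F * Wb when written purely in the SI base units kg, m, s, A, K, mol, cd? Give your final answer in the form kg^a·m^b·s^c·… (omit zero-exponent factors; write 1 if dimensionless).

kg²·m²·s⁻²·A⁻¹·cd⁻²

Gy = J/kg (absorbed dose = energy per mass),
    = m²·s⁻².
So Gy⁻¹ = m⁻²·s².
V = W/A (potential = power per current),
    = kg·m²·s⁻³·A⁻¹.
So V² = kg²·m⁴·s⁻⁶·A⁻².
F = C/V (capacitance = charge per voltage),
    = A·s/(kg·m²·s⁻³·A⁻¹) (substituting C and V),
    = kg⁻¹·m⁻²·s⁴·A².
Wb = V·s (flux: a volt is a weber per second),
    = kg·m²·s⁻²·A⁻¹.
Combining: Gy⁻¹·cd⁻²·V²·F·Wb = (m⁻²·s²) · cd⁻² · (kg²·m⁴·s⁻⁶·A⁻²) · (kg⁻¹·m⁻²·s⁴·A²) · (kg·m²·s⁻²·A⁻¹) = kg²·m²·s⁻²·A⁻¹·cd⁻².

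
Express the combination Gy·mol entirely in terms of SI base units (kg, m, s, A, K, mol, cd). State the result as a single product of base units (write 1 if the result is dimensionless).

m²·s⁻²·mol

Gy = m²·s⁻².
Combining: Gy·mol = (m²·s⁻²) · mol = m²·s⁻²·mol.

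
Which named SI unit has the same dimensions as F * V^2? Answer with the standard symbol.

F = C/V (capacitance = charge per voltage),
    = A·s/(kg·m²·s⁻³·A⁻¹) (substituting C and V),
    = kg⁻¹·m⁻²·s⁴·A².
V = W/A (potential = power per current),
    = kg·m²·s⁻³·A⁻¹.
So V² = kg²·m⁴·s⁻⁶·A⁻².
Combining: F·V² = (kg⁻¹·m⁻²·s⁴·A²) · (kg²·m⁴·s⁻⁶·A⁻²) = kg·m²·s⁻².
kg·m²·s⁻² is the base-SI form of the joule.

J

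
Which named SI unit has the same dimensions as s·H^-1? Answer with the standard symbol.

S

H = kg·m²·s⁻²·A⁻².
So H⁻¹ = kg⁻¹·m⁻²·s²·A².
Combining: s·H⁻¹ = s · (kg⁻¹·m⁻²·s²·A²) = kg⁻¹·m⁻²·s³·A².
kg⁻¹·m⁻²·s³·A² is the base-SI form of the siemens.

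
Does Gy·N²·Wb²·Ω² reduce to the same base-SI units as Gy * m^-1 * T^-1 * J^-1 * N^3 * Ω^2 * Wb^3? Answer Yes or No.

Yes

Left side:
  Gy = m²·s⁻².
  N = kg·m·s⁻².
  So N² = kg²·m²·s⁻⁴.
  Wb = kg·m²·s⁻²·A⁻¹.
  So Wb² = kg²·m⁴·s⁻⁴·A⁻².
  Ω = kg·m²·s⁻³·A⁻².
  So Ω² = kg²·m⁴·s⁻⁶·A⁻⁴.
  Combining: Gy·N²·Wb²·Ω² = (m²·s⁻²) · (kg²·m²·s⁻⁴) · (kg²·m⁴·s⁻⁴·A⁻²) · (kg²·m⁴·s⁻⁶·A⁻⁴) = kg⁶·m¹²·s⁻¹⁶·A⁻⁶.
Right side:
  Gy = m²·s⁻².
  T = kg·s⁻²·A⁻¹.
  So T⁻¹ = kg⁻¹·s²·A.
  J = kg·m²·s⁻².
  So J⁻¹ = kg⁻¹·m⁻²·s².
  N = kg·m·s⁻².
  So N³ = kg³·m³·s⁻⁶.
  Ω = kg·m²·s⁻³·A⁻².
  So Ω² = kg²·m⁴·s⁻⁶·A⁻⁴.
  Wb = kg·m²·s⁻²·A⁻¹.
  So Wb³ = kg³·m⁶·s⁻⁶·A⁻³.
  Combining: Gy·m⁻¹·T⁻¹·J⁻¹·N³·Ω²·Wb³ = (m²·s⁻²) · m⁻¹ · (kg⁻¹·s²·A) · (kg⁻¹·m⁻²·s²) · (kg³·m³·s⁻⁶) · (kg²·m⁴·s⁻⁶·A⁻⁴) · (kg³·m⁶·s⁻⁶·A⁻³) = kg⁶·m¹²·s⁻¹⁶·A⁻⁶.
Both reduce to kg⁶·m¹²·s⁻¹⁶·A⁻⁶.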